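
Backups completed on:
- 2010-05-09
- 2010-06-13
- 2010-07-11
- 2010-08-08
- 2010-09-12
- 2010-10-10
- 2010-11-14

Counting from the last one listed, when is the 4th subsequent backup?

Gaps: 35, 28, 28, 35, 28, 35 days — a mix of 28 and 35. Every date is a Sunday.
Each is the 2nd Sunday of its month.
December 2010 — 2nd Sunday is 2010-12-12.
2nd Sunday of January 2011: 2011-01-09.
February 2011 — 2nd Sunday is 2011-02-13.
March 2011 — 2nd Sunday is 2011-03-13.

2011-03-13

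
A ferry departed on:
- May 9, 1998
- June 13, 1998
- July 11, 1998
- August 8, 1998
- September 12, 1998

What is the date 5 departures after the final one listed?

All dates are Saturdays, 35, 28, 28, 35 days apart.
Specifically, the 2nd Saturday of each month.
October 1998 — 2nd Saturday is October 10, 1998.
November 1998 — 2nd Saturday is November 14, 1998.
2nd Saturday of December 1998: December 12, 1998.
January 1999 — 2nd Saturday is January 9, 1999.
February 1999 — 2nd Saturday is February 13, 1999.

February 13, 1999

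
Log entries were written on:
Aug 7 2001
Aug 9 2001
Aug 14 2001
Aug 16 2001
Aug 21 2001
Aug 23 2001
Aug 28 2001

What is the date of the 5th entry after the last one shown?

Sep 13 2001

The gap pattern 2, 5, 2, 5, 2, 5 repeats every 2 events.
These are the Tuesdays and Thursdays of each week.
Next Thursday: Aug 30 2001.
Next Tuesday: Sep 4 2001.
Next Thursday: Sep 6 2001.
The following Tuesday is Sep 11 2001.
The following Thursday is Sep 13 2001.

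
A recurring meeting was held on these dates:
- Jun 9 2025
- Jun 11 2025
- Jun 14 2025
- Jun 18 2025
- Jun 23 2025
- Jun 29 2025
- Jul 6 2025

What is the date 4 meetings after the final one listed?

Aug 13 2025

Intervals are 2, 3, 4, 5, 6, 7 days — an arithmetic progression with common difference 1.
Next gap: 8 days. Jul 6 2025 + 8 days = Jul 14 2025.
Next gap: 9 days. Jul 14 2025 + 9 days = Jul 23 2025.
Next gap: 10 days. Jul 23 2025 + 10 days = Aug 2 2025.
Next gap: 11 days. Aug 2 2025 + 11 days = Aug 13 2025.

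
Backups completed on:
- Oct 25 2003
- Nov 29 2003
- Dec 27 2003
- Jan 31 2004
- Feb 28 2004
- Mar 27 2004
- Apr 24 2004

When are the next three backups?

May 29 2004, Jun 26 2004, Jul 31 2004

Every date is a Saturday; gaps 35, 28, 35, 28, 28, 28 days.
Each is the last Saturday of its month (at least one falls on the 29th or later, ruling out '4th Saturday').
Last Saturday of May 2004: May 29 2004.
Last Saturday of June 2004: Jun 26 2004.
Last Saturday of July 2004: Jul 31 2004.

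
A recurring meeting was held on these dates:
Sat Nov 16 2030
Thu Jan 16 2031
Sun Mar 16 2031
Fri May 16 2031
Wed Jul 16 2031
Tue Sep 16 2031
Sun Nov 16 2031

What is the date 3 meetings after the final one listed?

Sun May 16 2032

The day-of-month is always 16 (61, 59, 61, 61, 62, 61 days between events).
So this recurs on the 16th of every 2 months.
January 2032: Fri Jan 16 2032.
March 2032: Tue Mar 16 2032.
Next: May 2032 → Sun May 16 2032.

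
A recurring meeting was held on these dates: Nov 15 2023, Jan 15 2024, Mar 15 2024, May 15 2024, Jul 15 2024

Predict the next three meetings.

Gaps: 61, 60, 61, 61 days — not constant. Every event is on the 15th of the month.
Pattern: the 15th of every 2 months.
Next: September 2024 → Sep 15 2024.
Next: November 2024 → Nov 15 2024.
Next: January 2025 → Jan 15 2025.

Sep 15 2024, Nov 15 2024, Jan 15 2025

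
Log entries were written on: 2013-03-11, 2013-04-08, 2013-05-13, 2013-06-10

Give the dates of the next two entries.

2013-07-08, 2013-08-12

Gaps: 28, 35, 28 days — a mix of 28 and 35. Every date is a Monday.
Each is the 2nd Monday of its month.
July 2013 — 2nd Monday is 2013-07-08.
August 2013 — 2nd Monday is 2013-08-12.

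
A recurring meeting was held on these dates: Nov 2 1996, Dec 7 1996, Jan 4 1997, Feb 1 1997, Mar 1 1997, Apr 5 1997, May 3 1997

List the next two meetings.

Jun 7 1997, Jul 5 1997

These are Saturdays at 28- or 35-day spacing (35, 28, 28, 28, 35, 28).
The pattern: 1st Saturday of the month.
June 1997 — 1st Saturday is Jun 7 1997.
July 1997 — 1st Saturday is Jul 5 1997.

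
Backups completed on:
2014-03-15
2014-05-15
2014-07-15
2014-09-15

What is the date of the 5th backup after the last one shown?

2015-07-15

Each date is the 15th; the gaps (61, 61, 62) track the month lengths.
The rule is the 15th of every 2 months.
November 2014: 2014-11-15.
Next: January 2015 → 2015-01-15.
Next: March 2015 → 2015-03-15.
Next: May 2015 → 2015-05-15.
July 2015: 2015-07-15.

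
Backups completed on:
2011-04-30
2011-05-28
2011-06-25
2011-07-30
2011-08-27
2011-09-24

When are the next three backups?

2011-10-29, 2011-11-26, 2011-12-31

All Saturdays; the gaps (28, 28, 35, 28, 28) vary with month length.
This is the last Saturday of each month.
October 2011 ends with Saturday 2011-10-29.
Last Saturday of November 2011: 2011-11-26.
Last Saturday of December 2011: 2011-12-31.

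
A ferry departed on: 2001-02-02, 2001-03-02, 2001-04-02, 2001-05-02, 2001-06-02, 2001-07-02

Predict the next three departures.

2001-08-02, 2001-09-02, 2001-10-02

Each date is the 2nd; the gaps (28, 31, 30, 31, 30) track the month lengths.
The rule is the 2nd of each month.
Next: August 2001 → 2001-08-02.
Next: September 2001 → 2001-09-02.
October 2001: 2001-10-02.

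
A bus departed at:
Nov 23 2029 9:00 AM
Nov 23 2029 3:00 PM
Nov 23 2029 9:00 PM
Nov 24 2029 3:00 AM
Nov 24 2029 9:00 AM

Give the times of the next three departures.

Nov 24 2029 3:00 PM, Nov 24 2029 9:00 PM, Nov 25 2029 3:00 AM

The interval is a steady 6 hours (6, 6, 6, 6).
Nov 24 2029 9:00 AM + 6 h = Nov 24 2029 3:00 PM.
Nov 24 2029 3:00 PM + 6 h = Nov 24 2029 9:00 PM.
Nov 24 2029 9:00 PM + 6 h = Nov 25 2029 3:00 AM.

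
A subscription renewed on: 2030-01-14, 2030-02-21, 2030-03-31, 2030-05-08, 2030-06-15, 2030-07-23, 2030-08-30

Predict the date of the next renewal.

2030-10-07

The spacing is 38, 38, 38, 38, 38, 38 days — always 38 days.
2030-08-30 + 38 days = 2030-10-07.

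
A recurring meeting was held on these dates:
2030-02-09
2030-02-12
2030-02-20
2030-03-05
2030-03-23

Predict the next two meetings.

2030-04-15, 2030-05-13

The spacing grows by 5 each time: 3, 8, 13, 18 days.
Next gap: 23 days. 2030-03-23 + 23 days = 2030-04-15.
Next gap: 28 days. 2030-04-15 + 28 days = 2030-05-13.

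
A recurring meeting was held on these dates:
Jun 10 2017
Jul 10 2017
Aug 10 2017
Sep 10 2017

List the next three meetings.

Each date is the 10th; the gaps (30, 31, 31) track the month lengths.
The rule is the 10th of each month.
Next: October 2017 → Oct 10 2017.
Next: November 2017 → Nov 10 2017.
Next: December 2017 → Dec 10 2017.

Oct 10 2017, Nov 10 2017, Dec 10 2017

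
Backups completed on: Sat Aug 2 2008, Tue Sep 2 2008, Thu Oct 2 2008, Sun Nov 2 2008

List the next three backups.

Tue Dec 2 2008, Fri Jan 2 2009, Mon Feb 2 2009

The day-of-month is always 2 (31, 30, 31 days between events).
So this recurs on the 2nd of each month.
December 2008: Tue Dec 2 2008.
January 2009: Fri Jan 2 2009.
February 2009: Mon Feb 2 2009.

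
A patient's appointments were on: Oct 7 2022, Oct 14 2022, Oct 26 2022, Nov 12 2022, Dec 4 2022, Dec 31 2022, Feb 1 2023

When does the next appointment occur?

Intervals are 7, 12, 17, 22, 27, 32 days — an arithmetic progression with common difference 5.
Next gap: 37 days. Feb 1 2023 + 37 days = Mar 10 2023.

Mar 10 2023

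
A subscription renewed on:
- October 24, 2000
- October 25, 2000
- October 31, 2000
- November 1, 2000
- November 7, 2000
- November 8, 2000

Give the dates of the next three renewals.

Every event lands on a Tuesday or Wednesday (gaps cycle 1, 6, 1, 6, 1).
So the schedule is: every Tuesday and Wednesday.
The following Tuesday is November 14, 2000.
The following Wednesday is November 15, 2000.
The following Tuesday is November 21, 2000.

November 14, 2000; November 15, 2000; November 21, 2000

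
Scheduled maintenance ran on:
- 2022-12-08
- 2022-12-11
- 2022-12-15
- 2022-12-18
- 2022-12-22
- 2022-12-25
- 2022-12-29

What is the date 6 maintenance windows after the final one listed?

Gaps: 3, 4, 3, 4, 3, 4 days — not constant, but cyclic with period 2.
The events fall on every Thursday and Sunday.
Next Sunday: 2023-01-01.
The following Thursday is 2023-01-05.
The following Sunday is 2023-01-08.
Next Thursday: 2023-01-12.
Next Sunday: 2023-01-15.
Next Thursday: 2023-01-19.

2023-01-19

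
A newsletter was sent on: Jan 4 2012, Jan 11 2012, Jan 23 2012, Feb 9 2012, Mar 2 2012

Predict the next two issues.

Gaps: 7, 12, 17, 22 days — each gap is 5 larger than the previous one.
Next gap: 27 days. Mar 2 2012 + 27 days = Mar 29 2012.
Next gap: 32 days. Mar 29 2012 + 32 days = Apr 30 2012.

Mar 29 2012, Apr 30 2012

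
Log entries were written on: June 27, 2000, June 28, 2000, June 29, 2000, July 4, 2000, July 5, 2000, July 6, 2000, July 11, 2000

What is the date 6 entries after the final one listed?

Every event lands on a Tuesday or Wednesday or Thursday (gaps cycle 1, 1, 5, 1, 1, 5).
So the schedule is: every Tuesday, Wednesday and Thursday.
The following Wednesday is July 12, 2000.
Next Thursday: July 13, 2000.
Next Tuesday: July 18, 2000.
The following Wednesday is July 19, 2000.
Next Thursday: July 20, 2000.
Next Tuesday: July 25, 2000.

July 25, 2000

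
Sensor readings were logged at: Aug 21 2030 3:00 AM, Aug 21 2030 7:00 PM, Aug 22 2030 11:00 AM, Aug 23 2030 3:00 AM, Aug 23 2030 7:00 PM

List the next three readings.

Aug 24 2030 11:00 AM, Aug 25 2030 3:00 AM, Aug 25 2030 7:00 PM

The interval is a steady 16 hours (16, 16, 16, 16).
Aug 23 2030 7:00 PM + 16 h = Aug 24 2030 11:00 AM.
Aug 24 2030 11:00 AM + 16 h = Aug 25 2030 3:00 AM.
Aug 25 2030 3:00 AM + 16 h = Aug 25 2030 7:00 PM.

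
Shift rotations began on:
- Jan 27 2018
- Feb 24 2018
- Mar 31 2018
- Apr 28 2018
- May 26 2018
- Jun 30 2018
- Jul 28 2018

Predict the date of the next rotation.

Every date is a Saturday; gaps 28, 35, 28, 28, 35, 28 days.
Each is the last Saturday of its month (at least one falls on the 29th or later, ruling out '4th Saturday').
August 2018 ends with Saturday Aug 25 2018.

Aug 25 2018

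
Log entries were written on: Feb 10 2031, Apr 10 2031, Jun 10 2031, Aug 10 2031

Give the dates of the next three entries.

Each date is the 10th; the gaps (59, 61, 61) track the month lengths.
The rule is the 10th of every 2 months.
October 2031: Oct 10 2031.
Next: December 2031 → Dec 10 2031.
Next: February 2032 → Feb 10 2032.

Oct 10 2031, Dec 10 2031, Feb 10 2032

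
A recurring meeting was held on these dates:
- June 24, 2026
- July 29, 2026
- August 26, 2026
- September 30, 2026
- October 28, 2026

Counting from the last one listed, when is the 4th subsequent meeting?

Every date is a Wednesday; gaps 35, 28, 35, 28 days.
Each is the last Wednesday of its month (at least one falls on the 29th or later, ruling out '4th Wednesday').
November 2026 ends with Wednesday November 25, 2026.
Last Wednesday of December 2026: December 30, 2026.
Last Wednesday of January 2027: January 27, 2027.
February 2027 ends with Wednesday February 24, 2027.

February 24, 2027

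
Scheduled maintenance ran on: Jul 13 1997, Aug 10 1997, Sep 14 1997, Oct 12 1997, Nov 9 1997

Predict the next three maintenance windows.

All dates are Sundays, 28, 35, 28, 28 days apart.
Specifically, the 2nd Sunday of each month.
December 1997 — 2nd Sunday is Dec 14 1997.
January 1998 — 2nd Sunday is Jan 11 1998.
February 1998 — 2nd Sunday is Feb 8 1998.

Dec 14 1997, Jan 11 1998, Feb 8 1998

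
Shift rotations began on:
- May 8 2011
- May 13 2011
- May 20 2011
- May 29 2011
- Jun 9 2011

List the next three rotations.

Jun 22 2011, Jul 7 2011, Jul 24 2011

The spacing grows by 2 each time: 5, 7, 9, 11 days.
Next gap: 13 days. Jun 9 2011 + 13 days = Jun 22 2011.
Next gap: 15 days. Jun 22 2011 + 15 days = Jul 7 2011.
Next gap: 17 days. Jul 7 2011 + 17 days = Jul 24 2011.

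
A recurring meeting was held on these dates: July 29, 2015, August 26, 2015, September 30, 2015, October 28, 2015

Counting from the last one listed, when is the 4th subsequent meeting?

Every date is a Wednesday; gaps 28, 35, 28 days.
Each is the last Wednesday of its month (at least one falls on the 29th or later, ruling out '4th Wednesday').
Last Wednesday of November 2015: November 25, 2015.
Last Wednesday of December 2015: December 30, 2015.
Last Wednesday of January 2016: January 27, 2016.
February 2016 ends with Wednesday February 24, 2016.

February 24, 2016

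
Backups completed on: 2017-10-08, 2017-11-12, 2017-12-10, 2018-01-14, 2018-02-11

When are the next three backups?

2018-03-11, 2018-04-08, 2018-05-13

All dates are Sundays, 35, 28, 35, 28 days apart.
Specifically, the 2nd Sunday of each month.
2nd Sunday of March 2018: 2018-03-11.
April 2018 — 2nd Sunday is 2018-04-08.
May 2018 — 2nd Sunday is 2018-05-13.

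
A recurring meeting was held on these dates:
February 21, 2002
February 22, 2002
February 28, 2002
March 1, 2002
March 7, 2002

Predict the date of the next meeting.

March 8, 2002

The gap pattern 1, 6, 1, 6 repeats every 2 events.
These are the Thursdays and Fridays of each week.
The following Friday is March 8, 2002.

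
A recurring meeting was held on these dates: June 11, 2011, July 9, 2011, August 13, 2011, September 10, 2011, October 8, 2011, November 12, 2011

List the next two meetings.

All dates are Saturdays, 28, 35, 28, 28, 35 days apart.
Specifically, the 2nd Saturday of each month.
December 2011 — 2nd Saturday is December 10, 2011.
2nd Saturday of January 2012: January 14, 2012.

December 10, 2011; January 14, 2012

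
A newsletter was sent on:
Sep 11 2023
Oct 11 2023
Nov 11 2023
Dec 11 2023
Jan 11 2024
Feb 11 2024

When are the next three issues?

Mar 11 2024, Apr 11 2024, May 11 2024

Gaps: 30, 31, 30, 31, 31 days — not constant. Every event is on the 11th of the month.
Pattern: the 11th of each month.
Next: March 2024 → Mar 11 2024.
Next: April 2024 → Apr 11 2024.
May 2024: May 11 2024.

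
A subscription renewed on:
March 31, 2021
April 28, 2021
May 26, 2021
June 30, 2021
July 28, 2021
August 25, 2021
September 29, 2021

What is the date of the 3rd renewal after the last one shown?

December 29, 2021

Every date is a Wednesday; gaps 28, 28, 35, 28, 28, 35 days.
Each is the last Wednesday of its month (at least one falls on the 29th or later, ruling out '4th Wednesday').
October 2021 ends with Wednesday October 27, 2021.
Last Wednesday of November 2021: November 24, 2021.
December 2021 ends with Wednesday December 29, 2021.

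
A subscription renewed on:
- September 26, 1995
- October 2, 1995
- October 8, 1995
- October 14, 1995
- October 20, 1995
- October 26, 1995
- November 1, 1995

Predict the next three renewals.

The spacing is 6, 6, 6, 6, 6, 6 days — always 6 days.
November 1, 1995 + 6 days = November 7, 1995.
November 7, 1995 + 6 days = November 13, 1995.
November 13, 1995 + 6 days = November 19, 1995.

November 7, 1995; November 13, 1995; November 19, 1995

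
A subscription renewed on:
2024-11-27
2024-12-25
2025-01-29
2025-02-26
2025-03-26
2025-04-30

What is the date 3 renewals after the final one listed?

2025-07-30

All Wednesdays; the gaps (28, 35, 28, 28, 35) vary with month length.
This is the last Wednesday of each month.
May 2025 ends with Wednesday 2025-05-28.
June 2025 ends with Wednesday 2025-06-25.
Last Wednesday of July 2025: 2025-07-30.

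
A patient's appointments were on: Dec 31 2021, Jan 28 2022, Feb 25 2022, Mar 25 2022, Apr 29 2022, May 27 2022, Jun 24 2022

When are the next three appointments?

These are Fridays with 28, 28, 28, 35, 28, 28-day gaps.
Each is the final Friday of its month — Dec 31 2021 is past the 28th, so '4th Friday' doesn't fit.
July 2022 ends with Friday Jul 29 2022.
August 2022 ends with Friday Aug 26 2022.
Last Friday of September 2022: Sep 30 2022.

Jul 29 2022, Aug 26 2022, Sep 30 2022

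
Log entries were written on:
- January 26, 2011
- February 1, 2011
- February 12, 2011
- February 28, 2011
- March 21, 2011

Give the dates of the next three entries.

Gaps: 6, 11, 16, 21 days — each gap is 5 larger than the previous one.
Next gap: 26 days. March 21, 2011 + 26 days = April 16, 2011.
Next gap: 31 days. April 16, 2011 + 31 days = May 17, 2011.
Next gap: 36 days. May 17, 2011 + 36 days = June 22, 2011.

April 16, 2011; May 17, 2011; June 22, 2011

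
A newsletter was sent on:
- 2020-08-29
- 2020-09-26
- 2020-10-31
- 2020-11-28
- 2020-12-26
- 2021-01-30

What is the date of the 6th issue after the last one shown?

Every date is a Saturday; gaps 28, 35, 28, 28, 35 days.
Each is the last Saturday of its month (at least one falls on the 29th or later, ruling out '4th Saturday').
Last Saturday of February 2021: 2021-02-27.
March 2021 ends with Saturday 2021-03-27.
April 2021 ends with Saturday 2021-04-24.
Last Saturday of May 2021: 2021-05-29.
Last Saturday of June 2021: 2021-06-26.
Last Saturday of July 2021: 2021-07-31.

2021-07-31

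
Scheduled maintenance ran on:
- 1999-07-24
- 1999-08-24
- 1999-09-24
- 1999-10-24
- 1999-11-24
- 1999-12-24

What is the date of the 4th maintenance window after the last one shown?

2000-04-24

Each date is the 24th; the gaps (31, 31, 30, 31, 30) track the month lengths.
The rule is the 24th of each month.
Next: January 2000 → 2000-01-24.
February 2000: 2000-02-24.
March 2000: 2000-03-24.
Next: April 2000 → 2000-04-24.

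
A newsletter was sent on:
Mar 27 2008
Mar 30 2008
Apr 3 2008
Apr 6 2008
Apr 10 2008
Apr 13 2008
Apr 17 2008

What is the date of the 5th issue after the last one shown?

May 4 2008

Every event lands on a Thursday or Sunday (gaps cycle 3, 4, 3, 4, 3, 4).
So the schedule is: every Thursday and Sunday.
The following Sunday is Apr 20 2008.
Next Thursday: Apr 24 2008.
Next Sunday: Apr 27 2008.
The following Thursday is May 1 2008.
The following Sunday is May 4 2008.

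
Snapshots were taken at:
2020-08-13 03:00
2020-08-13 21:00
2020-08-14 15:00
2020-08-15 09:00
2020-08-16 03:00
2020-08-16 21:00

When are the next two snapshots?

Gaps: 18, 18, 18, 18, 18 hours — each event is 18 hours after the previous one.
2020-08-16 21:00 + 18 h = 2020-08-17 15:00.
2020-08-17 15:00 + 18 h = 2020-08-18 09:00.

2020-08-17 15:00, 2020-08-18 09:00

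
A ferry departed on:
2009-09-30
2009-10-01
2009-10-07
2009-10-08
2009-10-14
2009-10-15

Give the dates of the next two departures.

2009-10-21, 2009-10-22

Every event lands on a Wednesday or Thursday (gaps cycle 1, 6, 1, 6, 1).
So the schedule is: every Wednesday and Thursday.
Next Wednesday: 2009-10-21.
The following Thursday is 2009-10-22.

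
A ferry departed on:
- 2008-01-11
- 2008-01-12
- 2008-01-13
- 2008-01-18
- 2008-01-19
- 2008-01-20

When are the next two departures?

Every event lands on a Friday or Saturday or Sunday (gaps cycle 1, 1, 5, 1, 1).
So the schedule is: every Friday, Saturday and Sunday.
The following Friday is 2008-01-25.
Next Saturday: 2008-01-26.

2008-01-25, 2008-01-26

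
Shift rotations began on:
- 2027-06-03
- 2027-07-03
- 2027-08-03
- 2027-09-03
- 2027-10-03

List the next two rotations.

The day-of-month is always 3 (30, 31, 31, 30 days between events).
So this recurs on the 3rd of each month.
November 2027: 2027-11-03.
December 2027: 2027-12-03.

2027-11-03, 2027-12-03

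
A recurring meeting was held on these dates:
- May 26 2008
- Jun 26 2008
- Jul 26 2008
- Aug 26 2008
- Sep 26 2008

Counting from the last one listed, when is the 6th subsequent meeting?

The day-of-month is always 26 (31, 30, 31, 31 days between events).
So this recurs on the 26th of each month.
October 2008: Oct 26 2008.
Next: November 2008 → Nov 26 2008.
Next: December 2008 → Dec 26 2008.
January 2009: Jan 26 2009.
February 2009: Feb 26 2009.
Next: March 2009 → Mar 26 2009.

Mar 26 2009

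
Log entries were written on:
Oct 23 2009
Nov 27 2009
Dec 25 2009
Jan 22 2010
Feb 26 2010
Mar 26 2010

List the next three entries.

Gaps: 35, 28, 28, 35, 28 days — a mix of 28 and 35. Every date is a Friday.
Each is the 4th Friday of its month.
April 2010 — 4th Friday is Apr 23 2010.
4th Friday of May 2010: May 28 2010.
June 2010 — 4th Friday is Jun 25 2010.

Apr 23 2010, May 28 2010, Jun 25 2010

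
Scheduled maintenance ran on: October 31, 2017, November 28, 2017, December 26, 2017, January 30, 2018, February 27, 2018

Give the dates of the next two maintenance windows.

Every date is a Tuesday; gaps 28, 28, 35, 28 days.
Each is the last Tuesday of its month (at least one falls on the 29th or later, ruling out '4th Tuesday').
Last Tuesday of March 2018: March 27, 2018.
April 2018 ends with Tuesday April 24, 2018.

March 27, 2018; April 24, 2018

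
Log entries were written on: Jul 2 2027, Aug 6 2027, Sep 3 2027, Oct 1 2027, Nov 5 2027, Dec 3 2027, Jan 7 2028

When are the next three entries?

Gaps: 35, 28, 28, 35, 28, 35 days — a mix of 28 and 35. Every date is a Friday.
Each is the 1st Friday of its month.
1st Friday of February 2028: Feb 4 2028.
1st Friday of March 2028: Mar 3 2028.
1st Friday of April 2028: Apr 7 2028.

Feb 4 2028, Mar 3 2028, Apr 7 2028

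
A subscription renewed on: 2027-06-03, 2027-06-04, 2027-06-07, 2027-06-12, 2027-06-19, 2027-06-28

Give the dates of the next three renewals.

The spacing grows by 2 each time: 1, 3, 5, 7, 9 days.
Next gap: 11 days. 2027-06-28 + 11 days = 2027-07-09.
Next gap: 13 days. 2027-07-09 + 13 days = 2027-07-22.
Next gap: 15 days. 2027-07-22 + 15 days = 2027-08-06.

2027-07-09, 2027-07-22, 2027-08-06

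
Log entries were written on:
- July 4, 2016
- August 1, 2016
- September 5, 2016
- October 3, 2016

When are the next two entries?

All dates are Mondays, 28, 35, 28 days apart.
Specifically, the 1st Monday of each month.
November 2016 — 1st Monday is November 7, 2016.
1st Monday of December 2016: December 5, 2016.

November 7, 2016; December 5, 2016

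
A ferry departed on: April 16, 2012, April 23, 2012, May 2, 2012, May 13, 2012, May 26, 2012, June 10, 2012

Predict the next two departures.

June 27, 2012; July 16, 2012

Gaps: 7, 9, 11, 13, 15 days — each gap is 2 larger than the previous one.
Next gap: 17 days. June 10, 2012 + 17 days = June 27, 2012.
Next gap: 19 days. June 27, 2012 + 19 days = July 16, 2012.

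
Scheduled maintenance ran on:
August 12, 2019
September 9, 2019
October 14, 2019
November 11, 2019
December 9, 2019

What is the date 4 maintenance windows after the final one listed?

All dates are Mondays, 28, 35, 28, 28 days apart.
Specifically, the 2nd Monday of each month.
January 2020 — 2nd Monday is January 13, 2020.
February 2020 — 2nd Monday is February 10, 2020.
2nd Monday of March 2020: March 9, 2020.
April 2020 — 2nd Monday is April 13, 2020.

April 13, 2020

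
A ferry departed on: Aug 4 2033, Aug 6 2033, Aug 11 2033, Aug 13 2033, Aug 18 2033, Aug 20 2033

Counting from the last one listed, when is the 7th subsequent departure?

The gap pattern 2, 5, 2, 5, 2 repeats every 2 events.
These are the Thursdays and Saturdays of each week.
The following Thursday is Aug 25 2033.
The following Saturday is Aug 27 2033.
The following Thursday is Sep 1 2033.
The following Saturday is Sep 3 2033.
The following Thursday is Sep 8 2033.
The following Saturday is Sep 10 2033.
Next Thursday: Sep 15 2033.

Sep 15 2033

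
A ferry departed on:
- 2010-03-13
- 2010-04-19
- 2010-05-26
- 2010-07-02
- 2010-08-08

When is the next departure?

The spacing is 37, 37, 37, 37 days — always 37 days.
2010-08-08 + 37 days = 2010-09-14.

2010-09-14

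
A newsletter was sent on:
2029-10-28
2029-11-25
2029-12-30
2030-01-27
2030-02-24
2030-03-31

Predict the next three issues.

2030-04-28, 2030-05-26, 2030-06-30

These are Sundays with 28, 35, 28, 28, 35-day gaps.
Each is the final Sunday of its month — 2029-12-30 is past the 28th, so '4th Sunday' doesn't fit.
April 2030 ends with Sunday 2030-04-28.
May 2030 ends with Sunday 2030-05-26.
June 2030 ends with Sunday 2030-06-30.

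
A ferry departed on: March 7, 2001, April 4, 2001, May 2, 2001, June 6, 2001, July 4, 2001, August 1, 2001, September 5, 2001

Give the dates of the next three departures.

Gaps: 28, 28, 35, 28, 28, 35 days — a mix of 28 and 35. Every date is a Wednesday.
Each is the 1st Wednesday of its month.
1st Wednesday of October 2001: October 3, 2001.
November 2001 — 1st Wednesday is November 7, 2001.
1st Wednesday of December 2001: December 5, 2001.

October 3, 2001; November 7, 2001; December 5, 2001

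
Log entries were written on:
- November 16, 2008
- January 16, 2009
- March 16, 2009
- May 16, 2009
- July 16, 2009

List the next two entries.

Each date is the 16th; the gaps (61, 59, 61, 61) track the month lengths.
The rule is the 16th of every 2 months.
September 2009: September 16, 2009.
November 2009: November 16, 2009.

September 16, 2009; November 16, 2009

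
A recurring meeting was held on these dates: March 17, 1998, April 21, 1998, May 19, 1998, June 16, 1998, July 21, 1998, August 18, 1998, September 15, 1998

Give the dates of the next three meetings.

October 20, 1998; November 17, 1998; December 15, 1998

Gaps: 35, 28, 28, 35, 28, 28 days — a mix of 28 and 35. Every date is a Tuesday.
Each is the 3rd Tuesday of its month.
October 1998 — 3rd Tuesday is October 20, 1998.
3rd Tuesday of November 1998: November 17, 1998.
December 1998 — 3rd Tuesday is December 15, 1998.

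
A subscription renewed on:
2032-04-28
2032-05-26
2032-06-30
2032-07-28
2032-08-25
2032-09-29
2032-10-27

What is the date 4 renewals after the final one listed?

These are Wednesdays with 28, 35, 28, 28, 35, 28-day gaps.
Each is the final Wednesday of its month — 2032-06-30 is past the 28th, so '4th Wednesday' doesn't fit.
Last Wednesday of November 2032: 2032-11-24.
Last Wednesday of December 2032: 2032-12-29.
January 2033 ends with Wednesday 2033-01-26.
Last Wednesday of February 2033: 2033-02-23.

2033-02-23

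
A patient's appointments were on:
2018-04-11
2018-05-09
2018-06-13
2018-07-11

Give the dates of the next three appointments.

2018-08-08, 2018-09-12, 2018-10-10

Gaps: 28, 35, 28 days — a mix of 28 and 35. Every date is a Wednesday.
Each is the 2nd Wednesday of its month.
2nd Wednesday of August 2018: 2018-08-08.
September 2018 — 2nd Wednesday is 2018-09-12.
2nd Wednesday of October 2018: 2018-10-10.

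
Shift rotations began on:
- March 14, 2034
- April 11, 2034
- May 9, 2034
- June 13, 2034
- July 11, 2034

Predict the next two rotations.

Gaps: 28, 28, 35, 28 days — a mix of 28 and 35. Every date is a Tuesday.
Each is the 2nd Tuesday of its month.
August 2034 — 2nd Tuesday is August 8, 2034.
September 2034 — 2nd Tuesday is September 12, 2034.

August 8, 2034; September 12, 2034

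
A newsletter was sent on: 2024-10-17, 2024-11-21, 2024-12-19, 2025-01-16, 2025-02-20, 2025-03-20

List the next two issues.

These are Thursdays at 28- or 35-day spacing (35, 28, 28, 35, 28).
The pattern: 3rd Thursday of the month.
3rd Thursday of April 2025: 2025-04-17.
May 2025 — 3rd Thursday is 2025-05-15.

2025-04-17, 2025-05-15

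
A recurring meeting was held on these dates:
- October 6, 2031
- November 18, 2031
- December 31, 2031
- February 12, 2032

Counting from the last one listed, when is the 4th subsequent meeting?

August 2, 2032

The spacing is 43, 43, 43 days — always 43 days.
February 12, 2032 + 43 days = March 26, 2032.
March 26, 2032 + 43 days = May 8, 2032.
May 8, 2032 + 43 days = June 20, 2032.
June 20, 2032 + 43 days = August 2, 2032.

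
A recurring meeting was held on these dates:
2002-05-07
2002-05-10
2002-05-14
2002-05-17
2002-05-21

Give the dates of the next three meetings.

Gaps: 3, 4, 3, 4 days — not constant, but cyclic with period 2.
The events fall on every Tuesday and Friday.
The following Friday is 2002-05-24.
Next Tuesday: 2002-05-28.
The following Friday is 2002-05-31.

2002-05-24, 2002-05-28, 2002-05-31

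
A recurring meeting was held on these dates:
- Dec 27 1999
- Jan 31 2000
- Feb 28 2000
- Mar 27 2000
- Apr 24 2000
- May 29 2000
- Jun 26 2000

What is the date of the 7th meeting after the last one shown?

Jan 29 2001

Every date is a Monday; gaps 35, 28, 28, 28, 35, 28 days.
Each is the last Monday of its month (at least one falls on the 29th or later, ruling out '4th Monday').
July 2000 ends with Monday Jul 31 2000.
August 2000 ends with Monday Aug 28 2000.
Last Monday of September 2000: Sep 25 2000.
Last Monday of October 2000: Oct 30 2000.
Last Monday of November 2000: Nov 27 2000.
Last Monday of December 2000: Dec 25 2000.
Last Monday of January 2001: Jan 29 2001.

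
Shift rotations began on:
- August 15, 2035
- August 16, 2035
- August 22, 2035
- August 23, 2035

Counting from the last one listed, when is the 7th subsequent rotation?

September 19, 2035

The gap pattern 1, 6, 1 repeats every 2 events.
These are the Wednesdays and Thursdays of each week.
The following Wednesday is August 29, 2035.
The following Thursday is August 30, 2035.
The following Wednesday is September 5, 2035.
Next Thursday: September 6, 2035.
Next Wednesday: September 12, 2035.
Next Thursday: September 13, 2035.
Next Wednesday: September 19, 2035.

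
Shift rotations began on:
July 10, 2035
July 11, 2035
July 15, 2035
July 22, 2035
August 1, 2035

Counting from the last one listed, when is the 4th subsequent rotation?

The spacing grows by 3 each time: 1, 4, 7, 10 days.
Next gap: 13 days. August 1, 2035 + 13 days = August 14, 2035.
Next gap: 16 days. August 14, 2035 + 16 days = August 30, 2035.
Next gap: 19 days. August 30, 2035 + 19 days = September 18, 2035.
Next gap: 22 days. September 18, 2035 + 22 days = October 10, 2035.

October 10, 2035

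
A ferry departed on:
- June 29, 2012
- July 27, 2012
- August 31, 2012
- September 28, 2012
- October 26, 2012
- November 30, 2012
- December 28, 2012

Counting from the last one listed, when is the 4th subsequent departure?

April 26, 2013

All Fridays; the gaps (28, 35, 28, 28, 35, 28) vary with month length.
This is the last Friday of each month.
January 2013 ends with Friday January 25, 2013.
Last Friday of February 2013: February 22, 2013.
March 2013 ends with Friday March 29, 2013.
Last Friday of April 2013: April 26, 2013.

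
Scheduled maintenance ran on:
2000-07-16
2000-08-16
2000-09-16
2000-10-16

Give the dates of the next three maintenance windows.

Gaps: 31, 31, 30 days — not constant. Every event is on the 16th of the month.
Pattern: the 16th of each month.
November 2000: 2000-11-16.
December 2000: 2000-12-16.
January 2001: 2001-01-16.

2000-11-16, 2000-12-16, 2001-01-16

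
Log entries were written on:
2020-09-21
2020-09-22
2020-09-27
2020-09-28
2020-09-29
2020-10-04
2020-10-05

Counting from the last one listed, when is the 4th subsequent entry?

2020-10-13

The gap pattern 1, 5, 1, 1, 5, 1 repeats every 3 events.
These are the Mondays, Tuesdays and Sundays of each week.
The following Tuesday is 2020-10-06.
The following Sunday is 2020-10-11.
The following Monday is 2020-10-12.
The following Tuesday is 2020-10-13.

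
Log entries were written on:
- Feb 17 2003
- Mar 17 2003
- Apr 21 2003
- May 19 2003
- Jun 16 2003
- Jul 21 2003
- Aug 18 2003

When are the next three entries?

Sep 15 2003, Oct 20 2003, Nov 17 2003

Gaps: 28, 35, 28, 28, 35, 28 days — a mix of 28 and 35. Every date is a Monday.
Each is the 3rd Monday of its month.
September 2003 — 3rd Monday is Sep 15 2003.
October 2003 — 3rd Monday is Oct 20 2003.
3rd Monday of November 2003: Nov 17 2003.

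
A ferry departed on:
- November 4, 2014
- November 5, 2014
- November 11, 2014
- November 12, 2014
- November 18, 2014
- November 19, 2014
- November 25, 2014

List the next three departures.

November 26, 2014; December 2, 2014; December 3, 2014

Gaps: 1, 6, 1, 6, 1, 6 days — not constant, but cyclic with period 2.
The events fall on every Tuesday and Wednesday.
The following Wednesday is November 26, 2014.
Next Tuesday: December 2, 2014.
The following Wednesday is December 3, 2014.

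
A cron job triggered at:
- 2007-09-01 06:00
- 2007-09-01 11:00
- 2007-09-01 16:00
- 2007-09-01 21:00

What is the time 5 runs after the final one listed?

Spacing: 5, 5, 5 h — constant 5 h.
2007-09-01 21:00 + 5 h = 2007-09-02 02:00.
2007-09-02 02:00 + 5 h = 2007-09-02 07:00.
2007-09-02 07:00 + 5 h = 2007-09-02 12:00.
2007-09-02 12:00 + 5 h = 2007-09-02 17:00.
2007-09-02 17:00 + 5 h = 2007-09-02 22:00.

2007-09-02 22:00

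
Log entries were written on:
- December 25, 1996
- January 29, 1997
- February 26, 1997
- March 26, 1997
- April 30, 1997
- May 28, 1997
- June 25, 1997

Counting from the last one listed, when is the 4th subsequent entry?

October 29, 1997

Every date is a Wednesday; gaps 35, 28, 28, 35, 28, 28 days.
Each is the last Wednesday of its month (at least one falls on the 29th or later, ruling out '4th Wednesday').
Last Wednesday of July 1997: July 30, 1997.
August 1997 ends with Wednesday August 27, 1997.
Last Wednesday of September 1997: September 24, 1997.
October 1997 ends with Wednesday October 29, 1997.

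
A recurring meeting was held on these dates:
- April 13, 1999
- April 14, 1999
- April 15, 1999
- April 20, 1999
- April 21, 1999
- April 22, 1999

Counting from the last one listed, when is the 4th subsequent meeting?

May 4, 1999

Every event lands on a Tuesday or Wednesday or Thursday (gaps cycle 1, 1, 5, 1, 1).
So the schedule is: every Tuesday, Wednesday and Thursday.
Next Tuesday: April 27, 1999.
The following Wednesday is April 28, 1999.
Next Thursday: April 29, 1999.
The following Tuesday is May 4, 1999.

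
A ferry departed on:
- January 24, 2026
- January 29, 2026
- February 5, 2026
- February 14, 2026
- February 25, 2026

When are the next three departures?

March 10, 2026; March 25, 2026; April 11, 2026

Intervals are 5, 7, 9, 11 days — an arithmetic progression with common difference 2.
Next gap: 13 days. February 25, 2026 + 13 days = March 10, 2026.
Next gap: 15 days. March 10, 2026 + 15 days = March 25, 2026.
Next gap: 17 days. March 25, 2026 + 17 days = April 11, 2026.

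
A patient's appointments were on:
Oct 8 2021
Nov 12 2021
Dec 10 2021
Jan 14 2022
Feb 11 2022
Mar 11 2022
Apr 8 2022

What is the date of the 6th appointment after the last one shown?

Oct 14 2022

All dates are Fridays, 35, 28, 35, 28, 28, 28 days apart.
Specifically, the 2nd Friday of each month.
May 2022 — 2nd Friday is May 13 2022.
June 2022 — 2nd Friday is Jun 10 2022.
2nd Friday of July 2022: Jul 8 2022.
2nd Friday of August 2022: Aug 12 2022.
September 2022 — 2nd Friday is Sep 9 2022.
2nd Friday of October 2022: Oct 14 2022.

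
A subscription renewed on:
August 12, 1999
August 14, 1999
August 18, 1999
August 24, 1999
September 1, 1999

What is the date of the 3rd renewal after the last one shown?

Gaps: 2, 4, 6, 8 days — each gap is 2 larger than the previous one.
Next gap: 10 days. September 1, 1999 + 10 days = September 11, 1999.
Next gap: 12 days. September 11, 1999 + 12 days = September 23, 1999.
Next gap: 14 days. September 23, 1999 + 14 days = October 7, 1999.

October 7, 1999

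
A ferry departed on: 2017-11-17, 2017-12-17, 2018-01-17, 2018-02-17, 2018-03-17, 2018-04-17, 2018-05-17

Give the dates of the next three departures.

Gaps: 30, 31, 31, 28, 31, 30 days — not constant. Every event is on the 17th of the month.
Pattern: the 17th of each month.
Next: June 2018 → 2018-06-17.
July 2018: 2018-07-17.
August 2018: 2018-08-17.

2018-06-17, 2018-07-17, 2018-08-17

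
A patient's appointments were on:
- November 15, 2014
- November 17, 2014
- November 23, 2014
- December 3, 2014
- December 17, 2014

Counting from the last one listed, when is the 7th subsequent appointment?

The spacing grows by 4 each time: 2, 6, 10, 14 days.
Next gap: 18 days. December 17, 2014 + 18 days = January 4, 2015.
Next gap: 22 days. January 4, 2015 + 22 days = January 26, 2015.
Next gap: 26 days. January 26, 2015 + 26 days = February 21, 2015.
Next gap: 30 days. February 21, 2015 + 30 days = March 23, 2015.
Next gap: 34 days. March 23, 2015 + 34 days = April 26, 2015.
Next gap: 38 days. April 26, 2015 + 38 days = June 3, 2015.
Next gap: 42 days. June 3, 2015 + 42 days = July 15, 2015.

July 15, 2015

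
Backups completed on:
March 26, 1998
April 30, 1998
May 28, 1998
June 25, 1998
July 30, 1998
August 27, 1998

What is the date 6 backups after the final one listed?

February 25, 1999

Every date is a Thursday; gaps 35, 28, 28, 35, 28 days.
Each is the last Thursday of its month (at least one falls on the 29th or later, ruling out '4th Thursday').
September 1998 ends with Thursday September 24, 1998.
Last Thursday of October 1998: October 29, 1998.
November 1998 ends with Thursday November 26, 1998.
Last Thursday of December 1998: December 31, 1998.
Last Thursday of January 1999: January 28, 1999.
Last Thursday of February 1999: February 25, 1999.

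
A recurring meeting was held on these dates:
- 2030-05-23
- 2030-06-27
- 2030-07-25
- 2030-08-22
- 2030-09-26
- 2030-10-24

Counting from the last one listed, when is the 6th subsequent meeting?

All dates are Thursdays, 35, 28, 28, 35, 28 days apart.
Specifically, the 4th Thursday of each month.
November 2030 — 4th Thursday is 2030-11-28.
4th Thursday of December 2030: 2030-12-26.
January 2031 — 4th Thursday is 2031-01-23.
February 2031 — 4th Thursday is 2031-02-27.
4th Thursday of March 2031: 2031-03-27.
April 2031 — 4th Thursday is 2031-04-24.

2031-04-24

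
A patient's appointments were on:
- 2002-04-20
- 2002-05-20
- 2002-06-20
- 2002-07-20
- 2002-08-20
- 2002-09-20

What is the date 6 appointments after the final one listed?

2003-03-20

Gaps: 30, 31, 30, 31, 31 days — not constant. Every event is on the 20th of the month.
Pattern: the 20th of each month.
Next: October 2002 → 2002-10-20.
Next: November 2002 → 2002-11-20.
Next: December 2002 → 2002-12-20.
January 2003: 2003-01-20.
Next: February 2003 → 2003-02-20.
Next: March 2003 → 2003-03-20.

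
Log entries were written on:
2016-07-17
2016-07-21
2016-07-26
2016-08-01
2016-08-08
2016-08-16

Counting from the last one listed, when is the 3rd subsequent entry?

Intervals are 4, 5, 6, 7, 8 days — an arithmetic progression with common difference 1.
Next gap: 9 days. 2016-08-16 + 9 days = 2016-08-25.
Next gap: 10 days. 2016-08-25 + 10 days = 2016-09-04.
Next gap: 11 days. 2016-09-04 + 11 days = 2016-09-15.

2016-09-15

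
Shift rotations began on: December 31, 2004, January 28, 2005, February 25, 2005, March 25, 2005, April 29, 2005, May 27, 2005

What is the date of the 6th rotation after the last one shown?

Every date is a Friday; gaps 28, 28, 28, 35, 28 days.
Each is the last Friday of its month (at least one falls on the 29th or later, ruling out '4th Friday').
Last Friday of June 2005: June 24, 2005.
Last Friday of July 2005: July 29, 2005.
Last Friday of August 2005: August 26, 2005.
September 2005 ends with Friday September 30, 2005.
October 2005 ends with Friday October 28, 2005.
Last Friday of November 2005: November 25, 2005.

November 25, 2005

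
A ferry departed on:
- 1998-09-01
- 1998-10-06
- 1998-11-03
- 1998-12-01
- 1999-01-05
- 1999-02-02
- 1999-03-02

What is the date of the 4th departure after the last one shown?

Gaps: 35, 28, 28, 35, 28, 28 days — a mix of 28 and 35. Every date is a Tuesday.
Each is the 1st Tuesday of its month.
April 1999 — 1st Tuesday is 1999-04-06.
May 1999 — 1st Tuesday is 1999-05-04.
1st Tuesday of June 1999: 1999-06-01.
July 1999 — 1st Tuesday is 1999-07-06.

1999-07-06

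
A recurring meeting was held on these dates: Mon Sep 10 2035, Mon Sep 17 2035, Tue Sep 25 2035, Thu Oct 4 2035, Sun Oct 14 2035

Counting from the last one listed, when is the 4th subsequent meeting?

Intervals are 7, 8, 9, 10 days — an arithmetic progression with common difference 1.
Next gap: 11 days. Sun Oct 14 2035 + 11 days = Thu Oct 25 2035.
Next gap: 12 days. Thu Oct 25 2035 + 12 days = Tue Nov 6 2035.
Next gap: 13 days. Tue Nov 6 2035 + 13 days = Mon Nov 19 2035.
Next gap: 14 days. Mon Nov 19 2035 + 14 days = Mon Dec 3 2035.

Mon Dec 3 2035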